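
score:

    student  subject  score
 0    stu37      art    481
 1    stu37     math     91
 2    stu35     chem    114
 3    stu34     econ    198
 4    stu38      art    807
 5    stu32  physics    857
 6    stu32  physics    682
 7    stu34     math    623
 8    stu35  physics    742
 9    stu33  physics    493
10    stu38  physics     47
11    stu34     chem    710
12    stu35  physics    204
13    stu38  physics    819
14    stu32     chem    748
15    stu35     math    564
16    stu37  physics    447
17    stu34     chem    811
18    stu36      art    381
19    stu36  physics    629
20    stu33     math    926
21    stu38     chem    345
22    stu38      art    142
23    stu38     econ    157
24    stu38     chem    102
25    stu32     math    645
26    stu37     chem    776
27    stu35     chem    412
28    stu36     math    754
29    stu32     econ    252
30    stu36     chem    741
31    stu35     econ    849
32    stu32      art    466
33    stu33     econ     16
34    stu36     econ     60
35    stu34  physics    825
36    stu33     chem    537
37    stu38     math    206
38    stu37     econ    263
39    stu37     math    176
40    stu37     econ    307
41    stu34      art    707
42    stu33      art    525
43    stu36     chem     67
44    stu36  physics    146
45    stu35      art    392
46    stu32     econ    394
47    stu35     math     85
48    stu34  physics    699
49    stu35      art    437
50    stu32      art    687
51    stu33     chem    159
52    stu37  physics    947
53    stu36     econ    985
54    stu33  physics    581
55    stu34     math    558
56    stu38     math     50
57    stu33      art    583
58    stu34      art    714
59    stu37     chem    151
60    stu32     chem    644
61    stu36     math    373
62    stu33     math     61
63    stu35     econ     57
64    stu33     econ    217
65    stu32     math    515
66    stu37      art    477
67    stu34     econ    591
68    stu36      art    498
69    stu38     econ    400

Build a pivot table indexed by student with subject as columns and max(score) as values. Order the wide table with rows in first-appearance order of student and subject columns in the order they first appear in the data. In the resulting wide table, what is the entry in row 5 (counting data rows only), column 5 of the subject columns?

With rows in first-appearance order of student, row 5 is student=stu32. subject columns in first-appearance order: art, math, chem, econ, physics; column 5 is physics.
Long rows with student=stu32, subject=physics: max(857, 682) = 857.

857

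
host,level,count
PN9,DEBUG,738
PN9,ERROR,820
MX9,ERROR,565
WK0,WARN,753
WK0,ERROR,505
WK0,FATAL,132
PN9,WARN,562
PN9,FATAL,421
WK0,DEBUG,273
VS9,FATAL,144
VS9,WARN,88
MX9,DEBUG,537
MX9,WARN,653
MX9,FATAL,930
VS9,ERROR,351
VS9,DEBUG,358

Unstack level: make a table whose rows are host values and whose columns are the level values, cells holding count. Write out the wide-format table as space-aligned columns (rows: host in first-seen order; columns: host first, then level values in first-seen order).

Columns: host plus the 4 distinct level values (DEBUG, ERROR, WARN, FATAL).
For example, row PN9 column DEBUG takes count=738 from the long row (PN9, DEBUG).

host  DEBUG  ERROR  WARN  FATAL
PN9   738    820    562   421  
MX9   537    565    653   930  
WK0   273    505    753   132  
VS9   358    351    88    144  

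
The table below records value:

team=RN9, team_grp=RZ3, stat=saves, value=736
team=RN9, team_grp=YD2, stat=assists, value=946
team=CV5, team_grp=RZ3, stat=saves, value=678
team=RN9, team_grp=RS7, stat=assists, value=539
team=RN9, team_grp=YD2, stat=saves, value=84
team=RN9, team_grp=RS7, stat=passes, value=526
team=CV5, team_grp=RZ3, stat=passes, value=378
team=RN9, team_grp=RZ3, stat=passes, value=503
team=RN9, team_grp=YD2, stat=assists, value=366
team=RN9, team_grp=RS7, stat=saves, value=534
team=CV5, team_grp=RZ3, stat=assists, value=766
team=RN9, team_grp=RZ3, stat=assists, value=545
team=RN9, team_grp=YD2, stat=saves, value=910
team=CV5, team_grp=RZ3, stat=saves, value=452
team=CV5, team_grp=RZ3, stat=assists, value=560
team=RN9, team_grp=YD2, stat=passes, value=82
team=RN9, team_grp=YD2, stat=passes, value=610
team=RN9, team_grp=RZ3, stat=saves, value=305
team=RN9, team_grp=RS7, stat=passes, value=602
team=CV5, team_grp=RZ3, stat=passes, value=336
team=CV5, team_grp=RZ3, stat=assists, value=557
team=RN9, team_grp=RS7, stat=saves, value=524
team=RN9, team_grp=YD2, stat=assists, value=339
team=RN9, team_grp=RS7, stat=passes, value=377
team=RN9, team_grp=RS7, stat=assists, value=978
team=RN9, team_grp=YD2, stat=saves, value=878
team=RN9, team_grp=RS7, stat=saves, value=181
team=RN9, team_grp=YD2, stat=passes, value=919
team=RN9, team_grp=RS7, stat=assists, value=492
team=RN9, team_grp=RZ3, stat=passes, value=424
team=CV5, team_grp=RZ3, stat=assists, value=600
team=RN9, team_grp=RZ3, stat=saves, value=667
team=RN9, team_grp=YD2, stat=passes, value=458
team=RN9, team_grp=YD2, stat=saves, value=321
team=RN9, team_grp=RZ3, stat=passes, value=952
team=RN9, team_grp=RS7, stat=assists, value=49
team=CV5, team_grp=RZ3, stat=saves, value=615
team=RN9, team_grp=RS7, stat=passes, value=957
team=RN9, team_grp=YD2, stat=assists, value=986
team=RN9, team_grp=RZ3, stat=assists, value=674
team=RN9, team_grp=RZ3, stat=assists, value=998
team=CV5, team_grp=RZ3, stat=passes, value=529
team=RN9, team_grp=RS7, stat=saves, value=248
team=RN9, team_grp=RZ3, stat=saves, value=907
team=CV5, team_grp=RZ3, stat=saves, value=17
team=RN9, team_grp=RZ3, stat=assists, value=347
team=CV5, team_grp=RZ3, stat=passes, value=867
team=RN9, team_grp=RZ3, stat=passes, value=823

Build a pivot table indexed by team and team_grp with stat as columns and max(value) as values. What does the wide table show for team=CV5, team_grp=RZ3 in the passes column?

867

Rows with team=CV5, team_grp=RZ3 and stat=passes: value values are 378, 336, 529, 867.
max(378, 336, 529, 867) = 867.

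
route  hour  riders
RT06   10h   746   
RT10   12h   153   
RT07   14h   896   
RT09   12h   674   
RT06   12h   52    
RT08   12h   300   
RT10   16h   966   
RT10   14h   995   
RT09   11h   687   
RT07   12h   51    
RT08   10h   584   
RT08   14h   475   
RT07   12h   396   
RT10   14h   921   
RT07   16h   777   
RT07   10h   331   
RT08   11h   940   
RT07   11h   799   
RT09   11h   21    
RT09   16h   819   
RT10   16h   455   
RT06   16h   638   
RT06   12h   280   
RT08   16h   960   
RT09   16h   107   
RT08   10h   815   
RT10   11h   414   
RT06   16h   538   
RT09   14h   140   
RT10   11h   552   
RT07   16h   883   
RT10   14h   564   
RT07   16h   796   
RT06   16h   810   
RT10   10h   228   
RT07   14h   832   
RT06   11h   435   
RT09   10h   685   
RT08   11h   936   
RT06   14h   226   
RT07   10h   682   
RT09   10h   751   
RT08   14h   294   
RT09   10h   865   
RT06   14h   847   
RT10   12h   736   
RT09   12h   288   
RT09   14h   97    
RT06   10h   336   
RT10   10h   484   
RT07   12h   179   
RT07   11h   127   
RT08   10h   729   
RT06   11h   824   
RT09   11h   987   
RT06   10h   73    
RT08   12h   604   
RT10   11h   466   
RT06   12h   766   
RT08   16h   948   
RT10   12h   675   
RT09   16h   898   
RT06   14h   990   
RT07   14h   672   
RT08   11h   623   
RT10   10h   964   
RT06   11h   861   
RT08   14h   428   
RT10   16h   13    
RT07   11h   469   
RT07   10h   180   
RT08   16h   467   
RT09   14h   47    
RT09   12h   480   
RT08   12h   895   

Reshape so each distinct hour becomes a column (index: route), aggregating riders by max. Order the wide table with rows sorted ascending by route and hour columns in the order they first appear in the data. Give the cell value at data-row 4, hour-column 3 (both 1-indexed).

With rows sorted ascending by route, row 4 is route=RT09. hour columns in first-appearance order: 10h, 12h, 14h, 16h, 11h; column 3 is 14h.
Long rows with route=RT09, hour=14h: max(140, 97, 47) = 140.

140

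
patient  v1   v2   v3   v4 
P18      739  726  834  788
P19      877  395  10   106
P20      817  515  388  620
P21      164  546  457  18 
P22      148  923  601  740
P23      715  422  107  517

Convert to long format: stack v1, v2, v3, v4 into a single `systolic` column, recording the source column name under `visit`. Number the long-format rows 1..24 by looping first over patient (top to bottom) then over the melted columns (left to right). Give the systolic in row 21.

24 rows total (6 × 4). Row 21: index ⌊(21-1)/4⌋ = 5 into patient → P23; (21-1) mod 4 = 0 into the melted columns → v1.
So row 21 is (P23, v1, 715); systolic = 715.

715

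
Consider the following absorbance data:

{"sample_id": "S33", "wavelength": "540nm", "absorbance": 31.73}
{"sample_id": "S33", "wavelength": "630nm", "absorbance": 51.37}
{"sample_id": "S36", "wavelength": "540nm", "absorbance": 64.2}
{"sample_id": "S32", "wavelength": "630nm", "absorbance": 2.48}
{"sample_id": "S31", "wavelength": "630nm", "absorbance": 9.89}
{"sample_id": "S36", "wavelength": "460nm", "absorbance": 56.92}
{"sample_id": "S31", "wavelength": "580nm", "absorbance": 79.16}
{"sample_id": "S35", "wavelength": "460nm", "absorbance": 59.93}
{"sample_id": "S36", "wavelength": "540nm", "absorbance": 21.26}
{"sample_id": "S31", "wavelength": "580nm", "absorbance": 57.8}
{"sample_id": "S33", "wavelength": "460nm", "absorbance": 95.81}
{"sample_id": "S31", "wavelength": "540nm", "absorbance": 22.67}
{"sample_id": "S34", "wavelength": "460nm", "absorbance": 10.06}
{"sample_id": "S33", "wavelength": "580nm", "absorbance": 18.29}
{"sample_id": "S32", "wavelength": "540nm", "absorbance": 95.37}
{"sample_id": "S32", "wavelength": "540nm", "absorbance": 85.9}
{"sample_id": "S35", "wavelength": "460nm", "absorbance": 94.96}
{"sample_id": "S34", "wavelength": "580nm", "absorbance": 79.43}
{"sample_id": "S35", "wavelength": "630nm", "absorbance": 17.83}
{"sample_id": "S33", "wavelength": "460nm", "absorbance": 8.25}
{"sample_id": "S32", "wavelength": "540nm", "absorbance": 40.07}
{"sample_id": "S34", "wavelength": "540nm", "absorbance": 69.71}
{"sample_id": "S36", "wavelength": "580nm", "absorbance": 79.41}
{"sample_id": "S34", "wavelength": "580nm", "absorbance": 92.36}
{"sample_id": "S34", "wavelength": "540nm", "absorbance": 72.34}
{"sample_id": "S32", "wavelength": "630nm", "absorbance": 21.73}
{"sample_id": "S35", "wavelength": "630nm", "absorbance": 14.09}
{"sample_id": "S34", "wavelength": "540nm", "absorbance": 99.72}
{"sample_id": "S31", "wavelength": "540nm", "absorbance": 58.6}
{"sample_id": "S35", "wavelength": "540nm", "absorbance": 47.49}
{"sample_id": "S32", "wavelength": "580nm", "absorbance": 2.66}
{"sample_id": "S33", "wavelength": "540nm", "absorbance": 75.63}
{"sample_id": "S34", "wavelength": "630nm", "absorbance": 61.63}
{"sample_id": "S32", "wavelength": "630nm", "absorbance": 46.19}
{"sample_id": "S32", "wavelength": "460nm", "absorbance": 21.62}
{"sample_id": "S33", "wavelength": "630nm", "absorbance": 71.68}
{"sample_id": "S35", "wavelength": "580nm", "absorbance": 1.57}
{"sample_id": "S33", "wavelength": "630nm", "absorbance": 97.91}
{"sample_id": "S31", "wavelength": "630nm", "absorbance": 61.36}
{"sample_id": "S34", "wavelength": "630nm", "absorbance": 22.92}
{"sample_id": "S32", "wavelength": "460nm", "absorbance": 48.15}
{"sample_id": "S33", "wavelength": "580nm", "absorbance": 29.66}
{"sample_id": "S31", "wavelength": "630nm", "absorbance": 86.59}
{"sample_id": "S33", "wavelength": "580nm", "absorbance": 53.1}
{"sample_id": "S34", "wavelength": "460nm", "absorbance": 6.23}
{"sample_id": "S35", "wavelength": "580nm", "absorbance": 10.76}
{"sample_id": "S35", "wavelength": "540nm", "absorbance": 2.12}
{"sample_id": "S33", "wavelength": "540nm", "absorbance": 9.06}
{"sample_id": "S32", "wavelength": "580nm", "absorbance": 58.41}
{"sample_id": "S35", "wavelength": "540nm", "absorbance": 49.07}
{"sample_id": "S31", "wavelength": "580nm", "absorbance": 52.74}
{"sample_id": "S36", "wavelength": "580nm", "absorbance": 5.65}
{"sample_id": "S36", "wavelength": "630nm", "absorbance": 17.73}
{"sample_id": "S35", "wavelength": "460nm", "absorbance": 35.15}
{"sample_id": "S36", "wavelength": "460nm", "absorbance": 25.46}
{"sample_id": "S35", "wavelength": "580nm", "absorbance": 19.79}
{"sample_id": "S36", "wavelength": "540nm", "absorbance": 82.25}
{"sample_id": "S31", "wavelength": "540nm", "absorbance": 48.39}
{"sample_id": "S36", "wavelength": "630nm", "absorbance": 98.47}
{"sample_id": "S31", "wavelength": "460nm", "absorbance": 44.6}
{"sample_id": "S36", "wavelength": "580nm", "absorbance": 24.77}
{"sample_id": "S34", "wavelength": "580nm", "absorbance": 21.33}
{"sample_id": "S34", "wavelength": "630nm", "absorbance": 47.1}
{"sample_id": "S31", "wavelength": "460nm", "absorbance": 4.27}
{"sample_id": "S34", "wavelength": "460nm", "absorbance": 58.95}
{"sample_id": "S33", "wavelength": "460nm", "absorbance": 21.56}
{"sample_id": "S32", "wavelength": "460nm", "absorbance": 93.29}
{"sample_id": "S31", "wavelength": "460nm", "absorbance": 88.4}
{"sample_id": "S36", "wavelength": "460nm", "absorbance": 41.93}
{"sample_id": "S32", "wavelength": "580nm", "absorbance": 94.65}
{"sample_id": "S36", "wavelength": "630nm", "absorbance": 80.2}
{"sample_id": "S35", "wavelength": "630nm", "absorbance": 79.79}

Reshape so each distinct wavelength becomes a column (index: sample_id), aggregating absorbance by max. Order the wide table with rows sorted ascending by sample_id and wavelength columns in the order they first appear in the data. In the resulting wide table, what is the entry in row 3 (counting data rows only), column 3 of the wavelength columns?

95.81

With rows sorted ascending by sample_id, row 3 is sample_id=S33. wavelength columns in first-appearance order: 540nm, 630nm, 460nm, 580nm; column 3 is 460nm.
Long rows with sample_id=S33, wavelength=460nm: max(95.81, 8.25, 21.56) = 95.81.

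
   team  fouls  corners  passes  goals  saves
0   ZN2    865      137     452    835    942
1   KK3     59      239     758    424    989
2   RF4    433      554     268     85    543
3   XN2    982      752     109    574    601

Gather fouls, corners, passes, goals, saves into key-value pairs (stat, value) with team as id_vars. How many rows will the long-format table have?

4 team values × 5 melted columns = 20 rows.

20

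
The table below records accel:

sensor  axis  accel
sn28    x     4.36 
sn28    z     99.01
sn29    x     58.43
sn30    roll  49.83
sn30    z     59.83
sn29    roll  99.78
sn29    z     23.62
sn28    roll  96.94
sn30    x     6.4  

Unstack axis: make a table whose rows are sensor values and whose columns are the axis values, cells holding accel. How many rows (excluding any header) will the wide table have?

3

3 distinct sensor values → 3 rows.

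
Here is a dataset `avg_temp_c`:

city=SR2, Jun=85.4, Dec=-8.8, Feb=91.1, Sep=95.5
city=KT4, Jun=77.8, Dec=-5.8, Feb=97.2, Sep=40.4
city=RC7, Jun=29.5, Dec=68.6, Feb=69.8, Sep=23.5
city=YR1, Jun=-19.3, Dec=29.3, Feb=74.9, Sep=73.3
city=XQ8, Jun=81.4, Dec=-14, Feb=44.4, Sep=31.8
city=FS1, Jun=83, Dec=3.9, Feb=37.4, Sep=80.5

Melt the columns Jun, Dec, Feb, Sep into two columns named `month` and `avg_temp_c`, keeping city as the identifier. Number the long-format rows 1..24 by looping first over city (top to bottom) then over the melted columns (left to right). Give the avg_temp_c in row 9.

29.5

24 rows total (6 × 4). Row 9: index ⌊(9-1)/4⌋ = 2 into city → RC7; (9-1) mod 4 = 0 into the melted columns → Jun.
So row 9 is (RC7, Jun, 29.5); avg_temp_c = 29.5.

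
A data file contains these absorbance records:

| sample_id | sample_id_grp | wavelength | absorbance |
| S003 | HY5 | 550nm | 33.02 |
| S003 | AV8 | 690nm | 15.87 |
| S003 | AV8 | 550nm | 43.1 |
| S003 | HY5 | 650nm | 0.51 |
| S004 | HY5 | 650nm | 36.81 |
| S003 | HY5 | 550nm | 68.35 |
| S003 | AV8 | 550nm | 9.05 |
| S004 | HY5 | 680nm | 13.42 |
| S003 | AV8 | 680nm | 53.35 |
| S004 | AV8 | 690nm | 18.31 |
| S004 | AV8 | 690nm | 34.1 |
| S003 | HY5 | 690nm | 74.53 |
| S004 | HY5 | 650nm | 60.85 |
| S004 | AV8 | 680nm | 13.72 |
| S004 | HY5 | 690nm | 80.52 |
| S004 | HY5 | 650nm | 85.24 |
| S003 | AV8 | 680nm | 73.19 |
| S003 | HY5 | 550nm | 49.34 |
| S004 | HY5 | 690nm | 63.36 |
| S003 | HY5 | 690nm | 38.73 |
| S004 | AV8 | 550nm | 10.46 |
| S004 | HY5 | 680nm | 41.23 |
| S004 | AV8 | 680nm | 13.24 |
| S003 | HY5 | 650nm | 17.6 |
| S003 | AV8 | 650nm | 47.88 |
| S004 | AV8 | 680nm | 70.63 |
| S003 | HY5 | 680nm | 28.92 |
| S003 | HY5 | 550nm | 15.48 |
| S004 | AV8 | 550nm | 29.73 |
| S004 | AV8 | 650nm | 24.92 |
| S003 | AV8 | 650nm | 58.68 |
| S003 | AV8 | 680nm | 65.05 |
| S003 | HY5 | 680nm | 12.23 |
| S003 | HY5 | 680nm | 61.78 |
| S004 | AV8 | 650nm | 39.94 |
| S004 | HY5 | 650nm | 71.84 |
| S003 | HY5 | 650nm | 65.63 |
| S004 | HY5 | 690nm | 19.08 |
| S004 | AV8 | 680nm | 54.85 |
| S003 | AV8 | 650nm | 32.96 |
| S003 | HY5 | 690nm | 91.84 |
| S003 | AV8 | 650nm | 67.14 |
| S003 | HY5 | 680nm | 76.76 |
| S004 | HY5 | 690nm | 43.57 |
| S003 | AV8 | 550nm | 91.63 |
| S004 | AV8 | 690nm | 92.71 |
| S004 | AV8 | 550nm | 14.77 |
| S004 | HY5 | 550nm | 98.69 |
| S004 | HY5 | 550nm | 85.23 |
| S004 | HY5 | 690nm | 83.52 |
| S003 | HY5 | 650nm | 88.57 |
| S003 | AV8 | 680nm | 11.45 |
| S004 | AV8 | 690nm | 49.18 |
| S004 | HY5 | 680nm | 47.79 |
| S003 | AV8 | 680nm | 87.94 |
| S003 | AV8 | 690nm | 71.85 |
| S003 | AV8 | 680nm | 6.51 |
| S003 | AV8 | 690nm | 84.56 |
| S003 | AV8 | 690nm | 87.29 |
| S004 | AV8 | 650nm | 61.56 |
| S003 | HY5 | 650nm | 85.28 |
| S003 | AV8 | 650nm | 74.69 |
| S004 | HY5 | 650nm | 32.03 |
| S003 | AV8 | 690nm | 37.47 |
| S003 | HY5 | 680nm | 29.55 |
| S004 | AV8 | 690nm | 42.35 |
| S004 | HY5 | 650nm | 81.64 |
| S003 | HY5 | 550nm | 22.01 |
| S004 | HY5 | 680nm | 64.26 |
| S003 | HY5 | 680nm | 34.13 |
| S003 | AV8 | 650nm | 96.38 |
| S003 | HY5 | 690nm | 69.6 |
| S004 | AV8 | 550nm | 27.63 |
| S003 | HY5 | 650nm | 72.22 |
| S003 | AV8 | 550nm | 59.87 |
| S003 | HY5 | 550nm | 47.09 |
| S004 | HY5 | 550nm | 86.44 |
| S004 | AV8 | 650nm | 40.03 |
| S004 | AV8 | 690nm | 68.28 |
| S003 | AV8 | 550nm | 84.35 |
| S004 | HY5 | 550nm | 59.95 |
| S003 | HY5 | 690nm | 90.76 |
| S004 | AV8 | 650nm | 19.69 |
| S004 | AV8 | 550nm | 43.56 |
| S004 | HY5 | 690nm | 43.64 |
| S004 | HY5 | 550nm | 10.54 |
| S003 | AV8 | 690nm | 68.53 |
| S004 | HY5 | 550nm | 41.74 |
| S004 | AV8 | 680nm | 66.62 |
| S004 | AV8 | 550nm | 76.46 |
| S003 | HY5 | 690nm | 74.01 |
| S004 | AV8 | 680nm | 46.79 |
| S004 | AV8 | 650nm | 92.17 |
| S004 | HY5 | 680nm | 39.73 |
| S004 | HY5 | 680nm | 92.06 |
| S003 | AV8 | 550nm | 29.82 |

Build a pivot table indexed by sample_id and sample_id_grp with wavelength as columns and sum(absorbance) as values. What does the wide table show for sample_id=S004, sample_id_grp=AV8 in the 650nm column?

278.31

Rows with sample_id=S004, sample_id_grp=AV8 and wavelength=650nm: absorbance values are 24.92, 39.94, 61.56, 40.03, 19.69, 92.17.
24.92 + 39.94 + 61.56 + 40.03 + 19.69 + 92.17 = 278.31.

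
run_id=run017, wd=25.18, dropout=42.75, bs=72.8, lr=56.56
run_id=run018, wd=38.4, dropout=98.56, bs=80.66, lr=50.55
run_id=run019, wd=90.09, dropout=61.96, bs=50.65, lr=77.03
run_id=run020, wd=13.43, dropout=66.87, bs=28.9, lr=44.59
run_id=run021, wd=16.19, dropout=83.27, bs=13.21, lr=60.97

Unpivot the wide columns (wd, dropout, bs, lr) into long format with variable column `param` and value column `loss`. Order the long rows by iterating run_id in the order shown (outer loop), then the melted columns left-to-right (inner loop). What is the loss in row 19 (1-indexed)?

20 rows total (5 × 4). Row 19: index ⌊(19-1)/4⌋ = 4 into run_id → run021; (19-1) mod 4 = 2 into the melted columns → bs.
So row 19 is (run021, bs, 13.21); loss = 13.21.

13.21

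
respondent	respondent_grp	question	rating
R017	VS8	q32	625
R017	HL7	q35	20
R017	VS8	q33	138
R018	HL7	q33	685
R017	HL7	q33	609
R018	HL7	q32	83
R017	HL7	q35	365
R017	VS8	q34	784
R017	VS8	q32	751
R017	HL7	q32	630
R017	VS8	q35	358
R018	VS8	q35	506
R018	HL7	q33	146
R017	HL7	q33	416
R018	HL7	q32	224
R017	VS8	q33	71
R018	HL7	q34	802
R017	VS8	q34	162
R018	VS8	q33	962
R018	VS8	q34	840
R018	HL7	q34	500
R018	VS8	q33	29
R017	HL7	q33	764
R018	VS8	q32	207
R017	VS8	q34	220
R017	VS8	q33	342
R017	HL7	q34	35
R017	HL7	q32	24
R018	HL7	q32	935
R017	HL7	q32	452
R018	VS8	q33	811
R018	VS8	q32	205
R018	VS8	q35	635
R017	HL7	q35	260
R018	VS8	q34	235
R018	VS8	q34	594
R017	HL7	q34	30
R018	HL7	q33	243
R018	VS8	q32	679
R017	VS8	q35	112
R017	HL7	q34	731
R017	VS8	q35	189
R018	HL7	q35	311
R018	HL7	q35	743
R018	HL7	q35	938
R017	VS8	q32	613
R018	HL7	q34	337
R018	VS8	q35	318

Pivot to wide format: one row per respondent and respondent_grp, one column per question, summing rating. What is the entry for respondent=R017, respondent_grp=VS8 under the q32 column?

Rows with respondent=R017, respondent_grp=VS8 and question=q32: rating values are 625, 751, 613.
625 + 751 + 613 = 1989.

1989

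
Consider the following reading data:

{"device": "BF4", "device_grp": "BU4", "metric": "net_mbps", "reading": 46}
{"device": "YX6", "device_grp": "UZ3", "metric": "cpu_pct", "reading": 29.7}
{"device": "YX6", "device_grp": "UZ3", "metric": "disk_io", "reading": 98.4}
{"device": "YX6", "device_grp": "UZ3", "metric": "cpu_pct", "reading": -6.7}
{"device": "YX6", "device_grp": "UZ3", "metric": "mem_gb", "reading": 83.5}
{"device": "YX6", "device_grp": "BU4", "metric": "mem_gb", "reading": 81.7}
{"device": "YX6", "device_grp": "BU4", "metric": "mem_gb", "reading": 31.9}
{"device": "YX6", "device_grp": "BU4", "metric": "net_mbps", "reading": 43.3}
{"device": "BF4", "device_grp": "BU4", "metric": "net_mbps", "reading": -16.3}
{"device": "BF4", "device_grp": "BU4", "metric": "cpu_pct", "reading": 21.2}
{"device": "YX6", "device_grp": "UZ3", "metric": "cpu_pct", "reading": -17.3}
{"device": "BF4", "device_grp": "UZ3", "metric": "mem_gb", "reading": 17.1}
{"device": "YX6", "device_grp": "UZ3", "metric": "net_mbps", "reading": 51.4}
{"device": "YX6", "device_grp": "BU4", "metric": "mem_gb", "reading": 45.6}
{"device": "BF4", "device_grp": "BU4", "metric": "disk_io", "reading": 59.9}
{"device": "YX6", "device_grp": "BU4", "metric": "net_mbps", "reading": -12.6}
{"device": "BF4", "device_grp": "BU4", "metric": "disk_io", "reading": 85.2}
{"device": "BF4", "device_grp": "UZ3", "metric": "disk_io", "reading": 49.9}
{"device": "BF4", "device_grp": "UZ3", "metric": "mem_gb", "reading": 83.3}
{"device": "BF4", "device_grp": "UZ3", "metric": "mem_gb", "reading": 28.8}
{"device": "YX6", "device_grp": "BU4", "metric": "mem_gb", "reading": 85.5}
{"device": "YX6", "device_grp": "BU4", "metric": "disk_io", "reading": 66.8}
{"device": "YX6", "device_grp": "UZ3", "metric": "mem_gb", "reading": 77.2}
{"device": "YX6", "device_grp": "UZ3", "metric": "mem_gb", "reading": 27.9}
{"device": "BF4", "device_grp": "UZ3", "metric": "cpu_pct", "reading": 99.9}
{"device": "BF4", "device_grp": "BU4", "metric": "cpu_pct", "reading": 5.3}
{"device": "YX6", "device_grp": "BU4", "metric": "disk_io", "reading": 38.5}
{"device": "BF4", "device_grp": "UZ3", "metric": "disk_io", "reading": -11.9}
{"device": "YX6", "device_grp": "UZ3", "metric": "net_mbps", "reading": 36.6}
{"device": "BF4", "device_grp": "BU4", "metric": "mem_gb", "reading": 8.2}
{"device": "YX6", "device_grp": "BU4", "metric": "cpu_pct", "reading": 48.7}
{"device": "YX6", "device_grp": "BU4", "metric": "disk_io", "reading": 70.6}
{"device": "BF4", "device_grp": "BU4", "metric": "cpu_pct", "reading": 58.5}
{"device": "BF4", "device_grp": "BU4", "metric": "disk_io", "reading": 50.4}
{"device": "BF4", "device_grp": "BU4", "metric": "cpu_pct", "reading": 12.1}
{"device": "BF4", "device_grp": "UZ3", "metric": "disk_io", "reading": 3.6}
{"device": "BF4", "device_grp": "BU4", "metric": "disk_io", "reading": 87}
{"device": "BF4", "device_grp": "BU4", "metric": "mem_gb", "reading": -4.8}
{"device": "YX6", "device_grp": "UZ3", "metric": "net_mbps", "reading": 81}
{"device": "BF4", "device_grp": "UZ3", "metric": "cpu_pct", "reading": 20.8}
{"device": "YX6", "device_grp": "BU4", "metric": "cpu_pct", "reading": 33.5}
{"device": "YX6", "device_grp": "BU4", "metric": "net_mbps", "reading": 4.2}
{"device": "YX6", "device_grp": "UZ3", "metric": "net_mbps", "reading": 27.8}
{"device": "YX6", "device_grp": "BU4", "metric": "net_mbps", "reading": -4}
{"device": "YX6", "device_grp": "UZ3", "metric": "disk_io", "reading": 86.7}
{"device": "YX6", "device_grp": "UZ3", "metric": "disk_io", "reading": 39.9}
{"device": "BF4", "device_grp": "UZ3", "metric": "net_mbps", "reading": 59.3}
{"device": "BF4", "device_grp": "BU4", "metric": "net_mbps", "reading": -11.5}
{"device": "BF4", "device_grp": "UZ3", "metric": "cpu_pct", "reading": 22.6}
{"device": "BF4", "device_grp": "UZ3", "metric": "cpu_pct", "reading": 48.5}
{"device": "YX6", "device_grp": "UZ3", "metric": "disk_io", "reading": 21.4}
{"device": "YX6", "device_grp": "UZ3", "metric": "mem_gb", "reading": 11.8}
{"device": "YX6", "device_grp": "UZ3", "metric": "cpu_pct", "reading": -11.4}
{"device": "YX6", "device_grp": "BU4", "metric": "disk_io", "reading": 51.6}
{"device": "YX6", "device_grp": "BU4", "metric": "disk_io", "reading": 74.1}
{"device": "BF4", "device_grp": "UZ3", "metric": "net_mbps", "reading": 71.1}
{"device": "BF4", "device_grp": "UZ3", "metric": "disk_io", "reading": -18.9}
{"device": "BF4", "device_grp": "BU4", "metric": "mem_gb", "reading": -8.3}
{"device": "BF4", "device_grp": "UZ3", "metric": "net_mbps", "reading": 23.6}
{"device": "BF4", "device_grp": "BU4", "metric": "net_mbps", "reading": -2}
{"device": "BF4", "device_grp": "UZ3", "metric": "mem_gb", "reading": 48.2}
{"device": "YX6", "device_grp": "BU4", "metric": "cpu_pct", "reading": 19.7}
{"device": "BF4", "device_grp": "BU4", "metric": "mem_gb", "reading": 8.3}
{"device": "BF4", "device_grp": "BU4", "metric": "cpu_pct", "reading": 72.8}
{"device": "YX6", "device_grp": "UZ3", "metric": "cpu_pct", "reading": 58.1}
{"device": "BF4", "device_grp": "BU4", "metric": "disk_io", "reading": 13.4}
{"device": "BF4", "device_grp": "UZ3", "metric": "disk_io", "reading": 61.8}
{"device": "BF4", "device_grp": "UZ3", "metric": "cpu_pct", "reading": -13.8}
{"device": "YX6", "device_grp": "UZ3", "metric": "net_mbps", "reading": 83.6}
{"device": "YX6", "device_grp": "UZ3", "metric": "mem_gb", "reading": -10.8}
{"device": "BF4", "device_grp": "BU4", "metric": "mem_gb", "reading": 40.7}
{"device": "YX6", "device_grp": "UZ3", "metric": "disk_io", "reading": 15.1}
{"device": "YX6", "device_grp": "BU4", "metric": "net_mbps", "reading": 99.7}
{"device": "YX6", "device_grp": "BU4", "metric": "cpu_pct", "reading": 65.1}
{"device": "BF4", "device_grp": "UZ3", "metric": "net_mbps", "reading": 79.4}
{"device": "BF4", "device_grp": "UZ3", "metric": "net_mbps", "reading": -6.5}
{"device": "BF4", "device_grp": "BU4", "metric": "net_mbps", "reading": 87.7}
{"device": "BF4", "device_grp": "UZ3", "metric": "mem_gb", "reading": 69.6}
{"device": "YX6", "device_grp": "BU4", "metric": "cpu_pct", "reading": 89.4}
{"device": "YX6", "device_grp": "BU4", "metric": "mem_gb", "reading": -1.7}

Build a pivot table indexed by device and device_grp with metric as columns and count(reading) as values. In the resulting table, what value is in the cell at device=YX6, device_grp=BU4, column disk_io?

5

Rows with device=YX6, device_grp=BU4 and metric=disk_io: reading values are 66.8, 38.5, 70.6, 51.6, 74.1.
5 rows match — count = 5.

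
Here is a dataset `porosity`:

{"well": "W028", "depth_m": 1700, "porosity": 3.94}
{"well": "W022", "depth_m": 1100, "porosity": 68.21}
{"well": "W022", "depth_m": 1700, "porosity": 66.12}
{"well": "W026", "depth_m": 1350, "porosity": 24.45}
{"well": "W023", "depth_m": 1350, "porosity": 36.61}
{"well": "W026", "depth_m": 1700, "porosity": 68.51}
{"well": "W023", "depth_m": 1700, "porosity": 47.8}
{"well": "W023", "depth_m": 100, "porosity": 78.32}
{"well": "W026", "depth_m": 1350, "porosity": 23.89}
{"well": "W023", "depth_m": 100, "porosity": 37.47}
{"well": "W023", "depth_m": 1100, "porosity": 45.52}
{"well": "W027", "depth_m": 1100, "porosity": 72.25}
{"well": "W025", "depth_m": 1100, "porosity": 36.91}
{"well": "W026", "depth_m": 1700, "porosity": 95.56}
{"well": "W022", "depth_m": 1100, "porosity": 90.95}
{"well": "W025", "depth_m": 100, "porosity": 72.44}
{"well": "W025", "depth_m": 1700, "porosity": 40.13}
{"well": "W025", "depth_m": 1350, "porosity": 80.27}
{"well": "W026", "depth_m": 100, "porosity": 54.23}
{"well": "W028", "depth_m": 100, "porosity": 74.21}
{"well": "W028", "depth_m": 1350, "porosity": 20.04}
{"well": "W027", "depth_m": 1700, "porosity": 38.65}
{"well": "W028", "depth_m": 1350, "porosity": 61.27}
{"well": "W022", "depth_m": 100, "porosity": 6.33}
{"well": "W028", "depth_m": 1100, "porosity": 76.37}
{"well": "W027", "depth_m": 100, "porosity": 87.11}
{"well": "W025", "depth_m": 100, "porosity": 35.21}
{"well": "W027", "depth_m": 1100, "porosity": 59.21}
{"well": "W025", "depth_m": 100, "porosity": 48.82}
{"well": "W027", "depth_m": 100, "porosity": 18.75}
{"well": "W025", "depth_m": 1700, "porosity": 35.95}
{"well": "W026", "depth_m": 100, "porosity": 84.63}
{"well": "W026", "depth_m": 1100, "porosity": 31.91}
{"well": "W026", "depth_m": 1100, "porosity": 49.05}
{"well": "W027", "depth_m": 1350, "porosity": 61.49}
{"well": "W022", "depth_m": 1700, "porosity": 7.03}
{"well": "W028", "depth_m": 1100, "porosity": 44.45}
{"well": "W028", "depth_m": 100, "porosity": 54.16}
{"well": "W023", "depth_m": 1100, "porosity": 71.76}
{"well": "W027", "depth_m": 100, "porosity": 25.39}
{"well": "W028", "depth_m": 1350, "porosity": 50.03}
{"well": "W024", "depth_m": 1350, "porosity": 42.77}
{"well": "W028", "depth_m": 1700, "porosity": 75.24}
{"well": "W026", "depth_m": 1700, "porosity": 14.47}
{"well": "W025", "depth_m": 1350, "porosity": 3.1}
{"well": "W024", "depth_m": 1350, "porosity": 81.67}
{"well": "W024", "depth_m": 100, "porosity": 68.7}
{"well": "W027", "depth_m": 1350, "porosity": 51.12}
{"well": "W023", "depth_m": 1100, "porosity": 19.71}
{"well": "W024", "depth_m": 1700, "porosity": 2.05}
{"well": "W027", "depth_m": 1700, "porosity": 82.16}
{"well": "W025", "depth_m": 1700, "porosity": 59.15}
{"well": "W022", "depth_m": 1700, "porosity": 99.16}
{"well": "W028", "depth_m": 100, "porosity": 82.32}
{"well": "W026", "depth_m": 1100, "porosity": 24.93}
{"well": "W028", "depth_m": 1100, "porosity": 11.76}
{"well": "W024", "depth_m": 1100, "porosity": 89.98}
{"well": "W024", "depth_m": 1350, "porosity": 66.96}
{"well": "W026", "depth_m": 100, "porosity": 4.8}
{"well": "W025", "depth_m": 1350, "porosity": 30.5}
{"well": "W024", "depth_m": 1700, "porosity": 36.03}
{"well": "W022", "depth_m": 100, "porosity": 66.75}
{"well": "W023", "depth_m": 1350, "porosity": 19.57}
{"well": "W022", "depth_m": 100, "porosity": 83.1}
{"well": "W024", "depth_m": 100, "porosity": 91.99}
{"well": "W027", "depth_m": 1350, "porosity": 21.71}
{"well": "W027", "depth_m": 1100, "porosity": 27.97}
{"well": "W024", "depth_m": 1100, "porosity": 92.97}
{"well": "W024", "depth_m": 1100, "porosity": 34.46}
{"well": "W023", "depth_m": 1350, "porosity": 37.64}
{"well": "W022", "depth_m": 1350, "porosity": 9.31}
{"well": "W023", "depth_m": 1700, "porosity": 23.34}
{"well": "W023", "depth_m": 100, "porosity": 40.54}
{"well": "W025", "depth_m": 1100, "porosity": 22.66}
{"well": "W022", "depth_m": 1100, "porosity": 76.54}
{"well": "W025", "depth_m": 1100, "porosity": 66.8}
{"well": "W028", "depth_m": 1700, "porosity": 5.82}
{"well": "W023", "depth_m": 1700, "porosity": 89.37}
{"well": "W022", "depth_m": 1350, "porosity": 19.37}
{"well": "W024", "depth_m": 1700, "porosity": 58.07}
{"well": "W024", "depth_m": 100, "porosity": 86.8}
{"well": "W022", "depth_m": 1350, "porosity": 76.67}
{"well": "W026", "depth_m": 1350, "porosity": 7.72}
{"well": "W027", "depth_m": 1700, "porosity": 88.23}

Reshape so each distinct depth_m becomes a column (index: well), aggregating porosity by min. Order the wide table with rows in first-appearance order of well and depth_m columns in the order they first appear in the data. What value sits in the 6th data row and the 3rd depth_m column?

3.1

With rows in first-appearance order of well, row 6 is well=W025. depth_m columns in first-appearance order: 1700, 1100, 1350, 100; column 3 is 1350.
Long rows with well=W025, depth_m=1350: min(80.27, 3.1, 30.5) = 3.1.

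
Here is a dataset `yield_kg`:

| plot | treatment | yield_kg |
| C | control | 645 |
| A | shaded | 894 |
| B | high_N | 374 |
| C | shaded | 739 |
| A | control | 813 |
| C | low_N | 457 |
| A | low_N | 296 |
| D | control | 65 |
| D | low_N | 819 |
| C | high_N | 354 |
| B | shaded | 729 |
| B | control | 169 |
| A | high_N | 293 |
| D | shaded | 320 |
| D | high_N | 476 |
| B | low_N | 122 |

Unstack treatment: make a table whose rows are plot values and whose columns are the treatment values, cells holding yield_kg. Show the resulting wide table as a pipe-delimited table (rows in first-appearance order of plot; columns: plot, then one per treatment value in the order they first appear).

| plot | control | shaded | high_N | low_N |
| C | 645 | 739 | 354 | 457 |
| A | 813 | 894 | 293 | 296 |
| B | 169 | 729 | 374 | 122 |
| D | 65 | 320 | 476 | 819 |

Columns: plot plus the 4 distinct treatment values (control, shaded, high_N, low_N).
For example, row C column control takes yield_kg=645 from the long row (C, control).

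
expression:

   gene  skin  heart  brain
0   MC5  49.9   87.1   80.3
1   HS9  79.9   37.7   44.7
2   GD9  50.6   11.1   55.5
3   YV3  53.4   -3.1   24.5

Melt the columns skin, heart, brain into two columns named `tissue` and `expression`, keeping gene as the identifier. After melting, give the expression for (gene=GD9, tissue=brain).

55.5

Unpivoting turns each (gene, wide-column) pair into one long row.
The wide cell at row GD9, column brain holds 55.5, so the long row (GD9, brain) has expression=55.5.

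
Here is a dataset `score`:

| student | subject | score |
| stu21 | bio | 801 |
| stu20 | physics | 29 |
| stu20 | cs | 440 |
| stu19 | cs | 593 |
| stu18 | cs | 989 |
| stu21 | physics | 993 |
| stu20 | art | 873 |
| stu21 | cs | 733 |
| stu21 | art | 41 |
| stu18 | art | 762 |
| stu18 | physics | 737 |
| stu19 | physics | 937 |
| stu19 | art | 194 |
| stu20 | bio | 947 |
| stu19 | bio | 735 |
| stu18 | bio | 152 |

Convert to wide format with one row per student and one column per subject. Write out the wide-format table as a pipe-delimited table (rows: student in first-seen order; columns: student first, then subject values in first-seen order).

Columns: student plus the 4 distinct subject values (bio, physics, cs, art).
For example, row stu21 column bio takes score=801 from the long row (stu21, bio).

| student | bio | physics | cs | art |
| stu21 | 801 | 993 | 733 | 41 |
| stu20 | 947 | 29 | 440 | 873 |
| stu19 | 735 | 937 | 593 | 194 |
| stu18 | 152 | 737 | 989 | 762 |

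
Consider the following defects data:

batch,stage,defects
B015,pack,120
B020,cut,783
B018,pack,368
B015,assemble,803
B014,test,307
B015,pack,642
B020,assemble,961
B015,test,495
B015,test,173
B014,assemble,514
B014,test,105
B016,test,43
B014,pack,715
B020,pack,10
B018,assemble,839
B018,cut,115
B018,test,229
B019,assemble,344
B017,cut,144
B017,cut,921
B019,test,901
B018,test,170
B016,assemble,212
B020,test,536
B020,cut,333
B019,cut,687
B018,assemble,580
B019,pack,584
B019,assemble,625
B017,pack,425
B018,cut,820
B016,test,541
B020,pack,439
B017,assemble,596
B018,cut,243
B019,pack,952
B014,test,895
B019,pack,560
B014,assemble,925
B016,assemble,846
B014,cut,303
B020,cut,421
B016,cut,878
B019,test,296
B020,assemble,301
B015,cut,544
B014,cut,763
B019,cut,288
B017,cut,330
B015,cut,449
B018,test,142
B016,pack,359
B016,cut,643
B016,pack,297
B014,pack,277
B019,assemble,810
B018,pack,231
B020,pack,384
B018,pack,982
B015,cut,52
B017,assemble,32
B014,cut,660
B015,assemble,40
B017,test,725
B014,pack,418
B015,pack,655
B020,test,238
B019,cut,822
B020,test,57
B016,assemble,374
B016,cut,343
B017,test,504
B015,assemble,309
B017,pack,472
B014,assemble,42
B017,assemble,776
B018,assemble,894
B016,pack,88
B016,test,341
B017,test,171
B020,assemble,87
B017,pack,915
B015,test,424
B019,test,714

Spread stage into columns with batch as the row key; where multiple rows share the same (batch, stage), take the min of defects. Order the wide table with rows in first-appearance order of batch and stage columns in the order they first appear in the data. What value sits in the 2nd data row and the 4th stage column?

57

With rows in first-appearance order of batch, row 2 is batch=B020. stage columns in first-appearance order: pack, cut, assemble, test; column 4 is test.
Long rows with batch=B020, stage=test: min(536, 238, 57) = 57.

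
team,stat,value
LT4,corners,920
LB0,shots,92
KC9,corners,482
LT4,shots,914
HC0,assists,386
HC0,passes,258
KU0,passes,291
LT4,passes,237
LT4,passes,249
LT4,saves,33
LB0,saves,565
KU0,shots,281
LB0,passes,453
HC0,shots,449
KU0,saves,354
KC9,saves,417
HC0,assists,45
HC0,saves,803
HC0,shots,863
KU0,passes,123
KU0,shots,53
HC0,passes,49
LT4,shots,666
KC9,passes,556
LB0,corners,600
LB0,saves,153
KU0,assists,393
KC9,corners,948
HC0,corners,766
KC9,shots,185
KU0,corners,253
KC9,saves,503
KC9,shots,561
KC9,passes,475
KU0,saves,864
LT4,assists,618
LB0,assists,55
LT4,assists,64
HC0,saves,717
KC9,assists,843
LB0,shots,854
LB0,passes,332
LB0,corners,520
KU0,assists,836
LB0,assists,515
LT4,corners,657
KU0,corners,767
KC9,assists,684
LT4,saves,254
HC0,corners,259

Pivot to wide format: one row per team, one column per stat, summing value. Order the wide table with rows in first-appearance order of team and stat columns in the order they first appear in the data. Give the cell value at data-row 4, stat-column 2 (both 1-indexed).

With rows in first-appearance order of team, row 4 is team=HC0. stat columns in first-appearance order: corners, shots, assists, passes, saves; column 2 is shots.
Long rows with team=HC0, stat=shots: 449 + 863 = 1312.

1312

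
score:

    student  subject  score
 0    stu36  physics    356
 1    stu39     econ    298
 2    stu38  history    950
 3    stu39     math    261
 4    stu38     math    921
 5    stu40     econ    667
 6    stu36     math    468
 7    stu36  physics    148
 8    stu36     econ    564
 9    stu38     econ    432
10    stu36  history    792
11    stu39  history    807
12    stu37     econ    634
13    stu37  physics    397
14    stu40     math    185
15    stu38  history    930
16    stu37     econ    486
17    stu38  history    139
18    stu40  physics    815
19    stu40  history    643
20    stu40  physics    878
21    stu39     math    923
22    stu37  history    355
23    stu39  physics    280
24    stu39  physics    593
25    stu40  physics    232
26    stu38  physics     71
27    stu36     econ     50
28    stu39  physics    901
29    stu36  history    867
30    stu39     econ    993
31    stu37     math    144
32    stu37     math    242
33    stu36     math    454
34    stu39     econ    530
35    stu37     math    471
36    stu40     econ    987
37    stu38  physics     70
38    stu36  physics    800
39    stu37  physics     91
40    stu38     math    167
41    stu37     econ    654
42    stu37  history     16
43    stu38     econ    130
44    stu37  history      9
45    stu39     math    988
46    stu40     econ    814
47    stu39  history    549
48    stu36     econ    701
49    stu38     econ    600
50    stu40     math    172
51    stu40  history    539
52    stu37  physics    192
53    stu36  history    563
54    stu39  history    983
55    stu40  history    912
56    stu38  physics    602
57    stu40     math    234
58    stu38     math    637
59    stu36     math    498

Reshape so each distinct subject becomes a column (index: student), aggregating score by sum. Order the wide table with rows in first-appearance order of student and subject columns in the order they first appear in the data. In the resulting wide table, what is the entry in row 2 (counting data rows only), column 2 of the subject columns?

1821

With rows in first-appearance order of student, row 2 is student=stu39. subject columns in first-appearance order: physics, econ, history, math; column 2 is econ.
Long rows with student=stu39, subject=econ: 298 + 993 + 530 = 1821.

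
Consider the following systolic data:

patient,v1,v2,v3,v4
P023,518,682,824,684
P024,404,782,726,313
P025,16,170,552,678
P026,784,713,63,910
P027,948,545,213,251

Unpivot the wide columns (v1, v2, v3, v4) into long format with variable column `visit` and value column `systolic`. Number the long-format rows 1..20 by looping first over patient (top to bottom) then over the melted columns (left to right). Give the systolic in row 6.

782

20 rows total (5 × 4). Row 6: index ⌊(6-1)/4⌋ = 1 into patient → P024; (6-1) mod 4 = 1 into the melted columns → v2.
So row 6 is (P024, v2, 782); systolic = 782.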